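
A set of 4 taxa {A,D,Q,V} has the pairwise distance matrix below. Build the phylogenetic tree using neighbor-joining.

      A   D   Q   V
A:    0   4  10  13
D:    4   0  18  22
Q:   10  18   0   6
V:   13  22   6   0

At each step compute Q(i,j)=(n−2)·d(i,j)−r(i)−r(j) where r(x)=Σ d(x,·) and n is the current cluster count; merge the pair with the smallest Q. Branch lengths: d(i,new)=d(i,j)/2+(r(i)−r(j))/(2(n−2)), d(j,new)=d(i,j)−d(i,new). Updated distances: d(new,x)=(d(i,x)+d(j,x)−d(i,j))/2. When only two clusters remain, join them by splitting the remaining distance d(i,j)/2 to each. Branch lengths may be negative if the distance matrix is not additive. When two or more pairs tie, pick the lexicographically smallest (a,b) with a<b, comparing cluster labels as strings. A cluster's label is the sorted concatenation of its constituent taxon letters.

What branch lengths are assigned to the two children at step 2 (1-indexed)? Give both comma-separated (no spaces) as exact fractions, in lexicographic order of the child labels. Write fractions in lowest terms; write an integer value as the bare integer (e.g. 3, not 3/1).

1. join A+D (d=4, Q=-63) ⇒ AD; edges |A|=-9/4, |D|=25/4
  updated: d(AD,Q)=12, d(AD,V)=31/2
2. join AD+Q (d=12, Q=-67/2) ⇒ ADQ; edges |AD|=43/4, |Q|=5/4
  updated: d(ADQ,V)=19/4
3. join ADQ+V (d=19/4) ⇒ ADQV; edges |ADQ|=19/8, |V|=19/8
final tree: (((A:-9/4,D:25/4):43/4,Q:5/4):19/8,V:19/8)
total length: 83/4

43/4,5/4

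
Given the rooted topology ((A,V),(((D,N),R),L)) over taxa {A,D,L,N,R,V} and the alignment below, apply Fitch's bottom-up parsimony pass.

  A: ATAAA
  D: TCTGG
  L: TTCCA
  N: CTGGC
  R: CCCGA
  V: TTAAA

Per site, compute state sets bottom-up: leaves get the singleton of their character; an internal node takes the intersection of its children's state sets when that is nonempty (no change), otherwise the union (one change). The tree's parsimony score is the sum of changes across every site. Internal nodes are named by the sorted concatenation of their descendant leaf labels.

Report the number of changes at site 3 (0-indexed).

2

site 0, node AV: A={A} ∪ V={T} → {A,T} (+1)
site 0, node DN: D={T} ∪ N={C} → {C,T} (+1)
site 0, node DNR: DN={C,T} ∩ R={C} → {C} (+0)
site 0, node DLNR: DNR={C} ∪ L={T} → {C,T} (+1)
site 0, node ADLNRV: AV={A,T} ∩ DLNR={C,T} → {T} (+0)
site 1, node AV: A={T} ∩ V={T} → {T} (+0)
site 1, node DN: D={C} ∪ N={T} → {C,T} (+1)
site 1, node DNR: DN={C,T} ∩ R={C} → {C} (+0)
site 1, node DLNR: DNR={C} ∪ L={T} → {C,T} (+1)
site 1, node ADLNRV: AV={T} ∩ DLNR={C,T} → {T} (+0)
site 2, node AV: A={A} ∩ V={A} → {A} (+0)
site 2, node DN: D={T} ∪ N={G} → {G,T} (+1)
site 2, node DNR: DN={G,T} ∪ R={C} → {C,G,T} (+1)
site 2, node DLNR: DNR={C,G,T} ∩ L={C} → {C} (+0)
site 2, node ADLNRV: AV={A} ∪ DLNR={C} → {A,C} (+1)
site 3, node AV: A={A} ∩ V={A} → {A} (+0)
site 3, node DN: D={G} ∩ N={G} → {G} (+0)
site 3, node DNR: DN={G} ∩ R={G} → {G} (+0)
site 3, node DLNR: DNR={G} ∪ L={C} → {C,G} (+1)
site 3, node ADLNRV: AV={A} ∪ DLNR={C,G} → {A,C,G} (+1)
site 4, node AV: A={A} ∩ V={A} → {A} (+0)
site 4, node DN: D={G} ∪ N={C} → {C,G} (+1)
site 4, node DNR: DN={C,G} ∪ R={A} → {A,C,G} (+1)
site 4, node DLNR: DNR={A,C,G} ∩ L={A} → {A} (+0)
site 4, node ADLNRV: AV={A} ∩ DLNR={A} → {A} (+0)
per-site changes: [3, 2, 3, 2, 2]; total = 12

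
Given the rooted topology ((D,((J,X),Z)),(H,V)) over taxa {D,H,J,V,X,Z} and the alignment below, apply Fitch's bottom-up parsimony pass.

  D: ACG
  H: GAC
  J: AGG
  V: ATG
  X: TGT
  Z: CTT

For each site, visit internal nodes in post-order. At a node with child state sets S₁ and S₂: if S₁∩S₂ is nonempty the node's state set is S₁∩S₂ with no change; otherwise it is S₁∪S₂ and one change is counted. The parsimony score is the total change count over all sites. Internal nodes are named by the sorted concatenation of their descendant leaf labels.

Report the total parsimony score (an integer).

9

JX@0: {A} ∪ {T} = {A,T} (union, +1)
JXZ@0: {A,T} ∪ {C} = {A,C,T} (union, +1)
DJXZ@0: {A} ∩ {A,C,T} = {A} (intersection, +0)
HV@0: {G} ∪ {A} = {A,G} (union, +1)
DHJVXZ@0: {A} ∩ {A,G} = {A} (intersection, +0)
JX@1: {G} ∩ {G} = {G} (intersection, +0)
JXZ@1: {G} ∪ {T} = {G,T} (union, +1)
DJXZ@1: {C} ∪ {G,T} = {C,G,T} (union, +1)
HV@1: {A} ∪ {T} = {A,T} (union, +1)
DHJVXZ@1: {C,G,T} ∩ {A,T} = {T} (intersection, +0)
JX@2: {G} ∪ {T} = {G,T} (union, +1)
JXZ@2: {G,T} ∩ {T} = {T} (intersection, +0)
DJXZ@2: {G} ∪ {T} = {G,T} (union, +1)
HV@2: {C} ∪ {G} = {C,G} (union, +1)
DHJVXZ@2: {G,T} ∩ {C,G} = {G} (intersection, +0)
per-site changes: [3, 3, 3]; total = 9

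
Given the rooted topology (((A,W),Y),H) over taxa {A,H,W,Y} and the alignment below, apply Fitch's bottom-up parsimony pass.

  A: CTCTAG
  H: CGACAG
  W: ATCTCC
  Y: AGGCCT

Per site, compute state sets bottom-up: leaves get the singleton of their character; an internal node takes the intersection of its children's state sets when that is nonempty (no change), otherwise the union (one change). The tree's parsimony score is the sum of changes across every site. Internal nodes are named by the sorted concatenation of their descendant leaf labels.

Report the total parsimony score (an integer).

10

[col 0] AW: children A:{C}, W:{A} ∪→ {A,C}; cost 1
[col 0] AWY: children AW:{A,C}, Y:{A} ∩→ {A}; cost 0
[col 0] AHWY: children AWY:{A}, H:{C} ∪→ {A,C}; cost 1
[col 1] AW: children A:{T}, W:{T} ∩→ {T}; cost 0
[col 1] AWY: children AW:{T}, Y:{G} ∪→ {G,T}; cost 1
[col 1] AHWY: children AWY:{G,T}, H:{G} ∩→ {G}; cost 0
[col 2] AW: children A:{C}, W:{C} ∩→ {C}; cost 0
[col 2] AWY: children AW:{C}, Y:{G} ∪→ {C,G}; cost 1
[col 2] AHWY: children AWY:{C,G}, H:{A} ∪→ {A,C,G}; cost 1
[col 3] AW: children A:{T}, W:{T} ∩→ {T}; cost 0
[col 3] AWY: children AW:{T}, Y:{C} ∪→ {C,T}; cost 1
[col 3] AHWY: children AWY:{C,T}, H:{C} ∩→ {C}; cost 0
[col 4] AW: children A:{A}, W:{C} ∪→ {A,C}; cost 1
[col 4] AWY: children AW:{A,C}, Y:{C} ∩→ {C}; cost 0
[col 4] AHWY: children AWY:{C}, H:{A} ∪→ {A,C}; cost 1
[col 5] AW: children A:{G}, W:{C} ∪→ {C,G}; cost 1
[col 5] AWY: children AW:{C,G}, Y:{T} ∪→ {C,G,T}; cost 1
[col 5] AHWY: children AWY:{C,G,T}, H:{G} ∩→ {G}; cost 0
per-site changes: [2, 1, 2, 1, 2, 2]; total = 10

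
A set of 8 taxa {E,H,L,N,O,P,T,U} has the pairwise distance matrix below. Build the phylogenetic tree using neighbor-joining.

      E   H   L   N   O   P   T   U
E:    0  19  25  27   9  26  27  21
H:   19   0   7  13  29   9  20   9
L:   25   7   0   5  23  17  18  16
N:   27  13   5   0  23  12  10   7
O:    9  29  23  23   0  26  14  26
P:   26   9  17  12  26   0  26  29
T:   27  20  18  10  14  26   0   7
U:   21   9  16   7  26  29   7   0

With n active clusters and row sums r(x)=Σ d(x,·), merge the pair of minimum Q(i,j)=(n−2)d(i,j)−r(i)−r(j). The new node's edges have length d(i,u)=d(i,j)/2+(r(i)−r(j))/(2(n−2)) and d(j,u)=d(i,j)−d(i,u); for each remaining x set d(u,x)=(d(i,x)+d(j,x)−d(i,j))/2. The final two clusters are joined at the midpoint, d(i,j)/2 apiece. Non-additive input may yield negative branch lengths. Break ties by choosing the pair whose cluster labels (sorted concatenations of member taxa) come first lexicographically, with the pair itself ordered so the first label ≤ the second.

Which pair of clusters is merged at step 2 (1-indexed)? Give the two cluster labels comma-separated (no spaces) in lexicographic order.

iteration 1: select E,O (d=9, Q=-250); attach at lengths (29/6, 25/6); label the merged cluster EO
  updated: d(EO,H)=39/2, d(EO,L)=39/2, d(EO,N)=41/2, d(EO,P)=43/2, d(EO,T)=16, d(EO,U)=19
iteration 2: select T,U (d=7, Q=-149); attach at lengths (9/2, 5/2); label the merged cluster TU
  updated: d(EO,TU)=14, d(H,TU)=11, d(L,TU)=27/2, d(N,TU)=5, d(P,TU)=24
iteration 3: select H,P (d=9, Q=-107); attach at lengths (3/2, 15/2); label the merged cluster HP
  updated: d(EO,HP)=16, d(HP,L)=15/2, d(HP,N)=8, d(HP,TU)=13
iteration 4: select EO,TU (d=14, Q=-147/2); attach at lengths (133/12, 35/12); label the merged cluster EOTU
  updated: d(EOTU,HP)=15/2, d(EOTU,L)=19/2, d(EOTU,N)=23/4
iteration 5: select EOTU,HP (d=15/2, Q=-123/4); attach at lengths (59/16, 61/16); label the merged cluster EHOPTU
  updated: d(EHOPTU,L)=19/4, d(EHOPTU,N)=25/8
iteration 6: select EHOPTU,L (d=19/4, Q=-103/8); attach at lengths (23/16, 53/16); label the merged cluster EHLOPTU
  updated: d(EHLOPTU,N)=27/16
iteration 7: select EHLOPTU,N (d=27/16); attach at lengths (27/32, 27/32); label the merged cluster EHLNOPTU
final tree: (((((E:29/6,O:25/6):133/12,(T:9/2,U:5/2):35/12):59/16,(H:3/2,P:15/2):61/16):23/16,L:53/16):27/32,N:27/32)
total length: 847/16

T,U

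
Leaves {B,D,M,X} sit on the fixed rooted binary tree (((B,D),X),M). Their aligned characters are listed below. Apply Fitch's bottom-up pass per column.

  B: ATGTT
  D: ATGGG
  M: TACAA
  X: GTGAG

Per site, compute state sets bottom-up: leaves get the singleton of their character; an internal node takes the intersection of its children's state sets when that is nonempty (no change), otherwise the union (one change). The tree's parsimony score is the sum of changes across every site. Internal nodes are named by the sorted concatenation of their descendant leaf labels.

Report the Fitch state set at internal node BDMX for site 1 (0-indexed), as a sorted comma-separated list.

A,T

[col 0] BD: children B:{A}, D:{A} ∩→ {A}; cost 0
[col 0] BDX: children BD:{A}, X:{G} ∪→ {A,G}; cost 1
[col 0] BDMX: children BDX:{A,G}, M:{T} ∪→ {A,G,T}; cost 1
[col 1] BD: children B:{T}, D:{T} ∩→ {T}; cost 0
[col 1] BDX: children BD:{T}, X:{T} ∩→ {T}; cost 0
[col 1] BDMX: children BDX:{T}, M:{A} ∪→ {A,T}; cost 1
[col 2] BD: children B:{G}, D:{G} ∩→ {G}; cost 0
[col 2] BDX: children BD:{G}, X:{G} ∩→ {G}; cost 0
[col 2] BDMX: children BDX:{G}, M:{C} ∪→ {C,G}; cost 1
[col 3] BD: children B:{T}, D:{G} ∪→ {G,T}; cost 1
[col 3] BDX: children BD:{G,T}, X:{A} ∪→ {A,G,T}; cost 1
[col 3] BDMX: children BDX:{A,G,T}, M:{A} ∩→ {A}; cost 0
[col 4] BD: children B:{T}, D:{G} ∪→ {G,T}; cost 1
[col 4] BDX: children BD:{G,T}, X:{G} ∩→ {G}; cost 0
[col 4] BDMX: children BDX:{G}, M:{A} ∪→ {A,G}; cost 1
per-site changes: [2, 1, 1, 2, 2]; total = 8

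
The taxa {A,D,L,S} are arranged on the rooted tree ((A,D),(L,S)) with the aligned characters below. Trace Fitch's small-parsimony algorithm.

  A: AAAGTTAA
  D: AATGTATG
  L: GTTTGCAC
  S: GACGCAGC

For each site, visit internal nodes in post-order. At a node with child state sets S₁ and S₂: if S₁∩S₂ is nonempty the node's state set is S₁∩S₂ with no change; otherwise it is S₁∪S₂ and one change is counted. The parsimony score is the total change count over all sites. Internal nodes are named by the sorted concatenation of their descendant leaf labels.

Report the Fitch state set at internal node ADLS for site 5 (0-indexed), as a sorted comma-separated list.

site 0, node AD: A={A} ∩ D={A} → {A} (+0)
site 0, node LS: L={G} ∩ S={G} → {G} (+0)
site 0, node ADLS: AD={A} ∪ LS={G} → {A,G} (+1)
site 1, node AD: A={A} ∩ D={A} → {A} (+0)
site 1, node LS: L={T} ∪ S={A} → {A,T} (+1)
site 1, node ADLS: AD={A} ∩ LS={A,T} → {A} (+0)
site 2, node AD: A={A} ∪ D={T} → {A,T} (+1)
site 2, node LS: L={T} ∪ S={C} → {C,T} (+1)
site 2, node ADLS: AD={A,T} ∩ LS={C,T} → {T} (+0)
site 3, node AD: A={G} ∩ D={G} → {G} (+0)
site 3, node LS: L={T} ∪ S={G} → {G,T} (+1)
site 3, node ADLS: AD={G} ∩ LS={G,T} → {G} (+0)
site 4, node AD: A={T} ∩ D={T} → {T} (+0)
site 4, node LS: L={G} ∪ S={C} → {C,G} (+1)
site 4, node ADLS: AD={T} ∪ LS={C,G} → {C,G,T} (+1)
site 5, node AD: A={T} ∪ D={A} → {A,T} (+1)
site 5, node LS: L={C} ∪ S={A} → {A,C} (+1)
site 5, node ADLS: AD={A,T} ∩ LS={A,C} → {A} (+0)
site 6, node AD: A={A} ∪ D={T} → {A,T} (+1)
site 6, node LS: L={A} ∪ S={G} → {A,G} (+1)
site 6, node ADLS: AD={A,T} ∩ LS={A,G} → {A} (+0)
site 7, node AD: A={A} ∪ D={G} → {A,G} (+1)
site 7, node LS: L={C} ∩ S={C} → {C} (+0)
site 7, node ADLS: AD={A,G} ∪ LS={C} → {A,C,G} (+1)
per-site changes: [1, 1, 2, 1, 2, 2, 2, 2]; total = 13

A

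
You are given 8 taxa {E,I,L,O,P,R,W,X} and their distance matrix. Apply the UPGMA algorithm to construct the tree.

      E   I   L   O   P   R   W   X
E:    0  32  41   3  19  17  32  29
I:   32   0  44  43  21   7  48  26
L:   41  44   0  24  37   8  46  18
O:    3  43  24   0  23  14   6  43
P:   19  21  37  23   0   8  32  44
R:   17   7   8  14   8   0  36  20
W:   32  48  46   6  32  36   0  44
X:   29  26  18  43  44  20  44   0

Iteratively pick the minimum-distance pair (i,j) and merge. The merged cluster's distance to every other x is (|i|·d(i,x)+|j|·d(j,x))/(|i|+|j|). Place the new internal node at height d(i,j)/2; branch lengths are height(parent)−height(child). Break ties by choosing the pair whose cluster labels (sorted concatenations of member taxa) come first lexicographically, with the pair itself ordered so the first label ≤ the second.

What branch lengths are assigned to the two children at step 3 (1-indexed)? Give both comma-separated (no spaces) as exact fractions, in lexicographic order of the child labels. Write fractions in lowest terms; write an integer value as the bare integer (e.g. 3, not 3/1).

15/4,29/4

iteration 1: select E,O (d=3); attach at lengths (3/2, 3/2); label the merged cluster EO
  updated: d(EO,I)=75/2, d(EO,L)=65/2, d(EO,P)=21, d(EO,R)=31/2, d(EO,W)=19, d(EO,X)=36
iteration 2: select I,R (d=7); attach at lengths (7/2, 7/2); label the merged cluster IR
  updated: d(EO,IR)=53/2, d(IR,L)=26, d(IR,P)=29/2, d(IR,W)=42, d(IR,X)=23
iteration 3: select IR,P (d=29/2); attach at lengths (15/4, 29/4); label the merged cluster IPR
  updated: d(EO,IPR)=74/3, d(IPR,L)=89/3, d(IPR,W)=116/3, d(IPR,X)=30
iteration 4: select L,X (d=18); attach at lengths (9, 9); label the merged cluster LX
  updated: d(EO,LX)=137/4, d(IPR,LX)=179/6, d(LX,W)=45
iteration 5: select EO,W (d=19); attach at lengths (8, 19/2); label the merged cluster EOW
  updated: d(EOW,IPR)=88/3, d(EOW,LX)=227/6
iteration 6: select EOW,IPR (d=88/3); attach at lengths (31/6, 89/12); label the merged cluster EIOPRW
  updated: d(EIOPRW,LX)=203/6
iteration 7: select EIOPRW,LX (d=203/6); attach at lengths (9/4, 95/12); label the merged cluster EILOPRWX
final tree: ((((E:3/2,O:3/2):8,W:19/2):31/6,((I:7/2,R:7/2):15/4,P:29/4):89/12):9/4,(L:9,X:9):95/12)
total length: 317/4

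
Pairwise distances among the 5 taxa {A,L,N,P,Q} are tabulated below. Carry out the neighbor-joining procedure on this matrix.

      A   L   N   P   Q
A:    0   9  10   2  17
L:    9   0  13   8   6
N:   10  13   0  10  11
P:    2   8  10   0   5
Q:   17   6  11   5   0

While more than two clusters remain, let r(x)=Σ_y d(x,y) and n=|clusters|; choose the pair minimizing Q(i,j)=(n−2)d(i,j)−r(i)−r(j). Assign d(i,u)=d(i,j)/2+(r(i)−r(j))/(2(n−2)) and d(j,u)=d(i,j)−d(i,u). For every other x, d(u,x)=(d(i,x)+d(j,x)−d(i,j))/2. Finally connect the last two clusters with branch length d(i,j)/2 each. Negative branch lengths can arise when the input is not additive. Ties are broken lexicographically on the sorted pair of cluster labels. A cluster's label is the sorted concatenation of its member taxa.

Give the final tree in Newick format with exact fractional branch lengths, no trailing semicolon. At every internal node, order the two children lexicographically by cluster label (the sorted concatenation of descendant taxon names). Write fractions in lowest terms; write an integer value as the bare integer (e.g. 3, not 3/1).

step 1: merge (A,P) at d=2, Q=-57; branch lengths A→19/6, P→-7/6; new cluster AP
  updated: d(AP,L)=15/2, d(AP,N)=9, d(AP,Q)=10
step 2: merge (AP,N) at d=9, Q=-83/2; branch lengths AP→23/8, N→49/8; new cluster ANP
  updated: d(ANP,L)=23/4, d(ANP,Q)=6
step 3: merge (ANP,L) at d=23/4, Q=-71/4; branch lengths ANP→23/8, L→23/8; new cluster ALNP
  updated: d(ALNP,Q)=25/8
step 4: merge (ALNP,Q) at d=25/8; branch lengths ALNP→25/16, Q→25/16; new cluster ALNPQ
final tree: ((((A:19/6,P:-7/6):23/8,N:49/8):23/8,L:23/8):25/16,Q:25/16)
total length: 159/8

((((A:19/6,P:-7/6):23/8,N:49/8):23/8,L:23/8):25/16,Q:25/16)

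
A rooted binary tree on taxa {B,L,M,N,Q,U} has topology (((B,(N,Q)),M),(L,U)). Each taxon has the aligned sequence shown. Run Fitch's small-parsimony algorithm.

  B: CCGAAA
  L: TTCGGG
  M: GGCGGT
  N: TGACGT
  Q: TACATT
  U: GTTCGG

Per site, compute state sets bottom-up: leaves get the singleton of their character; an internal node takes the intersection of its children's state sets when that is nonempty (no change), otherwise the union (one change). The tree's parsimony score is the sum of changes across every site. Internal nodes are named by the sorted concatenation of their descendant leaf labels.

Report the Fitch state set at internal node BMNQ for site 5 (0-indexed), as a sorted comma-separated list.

T

[col 0] NQ: children N:{T}, Q:{T} ∩→ {T}; cost 0
[col 0] BNQ: children B:{C}, NQ:{T} ∪→ {C,T}; cost 1
[col 0] BMNQ: children BNQ:{C,T}, M:{G} ∪→ {C,G,T}; cost 1
[col 0] LU: children L:{T}, U:{G} ∪→ {G,T}; cost 1
[col 0] BLMNQU: children BMNQ:{C,G,T}, LU:{G,T} ∩→ {G,T}; cost 0
[col 1] NQ: children N:{G}, Q:{A} ∪→ {A,G}; cost 1
[col 1] BNQ: children B:{C}, NQ:{A,G} ∪→ {A,C,G}; cost 1
[col 1] BMNQ: children BNQ:{A,C,G}, M:{G} ∩→ {G}; cost 0
[col 1] LU: children L:{T}, U:{T} ∩→ {T}; cost 0
[col 1] BLMNQU: children BMNQ:{G}, LU:{T} ∪→ {G,T}; cost 1
[col 2] NQ: children N:{A}, Q:{C} ∪→ {A,C}; cost 1
[col 2] BNQ: children B:{G}, NQ:{A,C} ∪→ {A,C,G}; cost 1
[col 2] BMNQ: children BNQ:{A,C,G}, M:{C} ∩→ {C}; cost 0
[col 2] LU: children L:{C}, U:{T} ∪→ {C,T}; cost 1
[col 2] BLMNQU: children BMNQ:{C}, LU:{C,T} ∩→ {C}; cost 0
[col 3] NQ: children N:{C}, Q:{A} ∪→ {A,C}; cost 1
[col 3] BNQ: children B:{A}, NQ:{A,C} ∩→ {A}; cost 0
[col 3] BMNQ: children BNQ:{A}, M:{G} ∪→ {A,G}; cost 1
[col 3] LU: children L:{G}, U:{C} ∪→ {C,G}; cost 1
[col 3] BLMNQU: children BMNQ:{A,G}, LU:{C,G} ∩→ {G}; cost 0
[col 4] NQ: children N:{G}, Q:{T} ∪→ {G,T}; cost 1
[col 4] BNQ: children B:{A}, NQ:{G,T} ∪→ {A,G,T}; cost 1
[col 4] BMNQ: children BNQ:{A,G,T}, M:{G} ∩→ {G}; cost 0
[col 4] LU: children L:{G}, U:{G} ∩→ {G}; cost 0
[col 4] BLMNQU: children BMNQ:{G}, LU:{G} ∩→ {G}; cost 0
[col 5] NQ: children N:{T}, Q:{T} ∩→ {T}; cost 0
[col 5] BNQ: children B:{A}, NQ:{T} ∪→ {A,T}; cost 1
[col 5] BMNQ: children BNQ:{A,T}, M:{T} ∩→ {T}; cost 0
[col 5] LU: children L:{G}, U:{G} ∩→ {G}; cost 0
[col 5] BLMNQU: children BMNQ:{T}, LU:{G} ∪→ {G,T}; cost 1
per-site changes: [3, 3, 3, 3, 2, 2]; total = 16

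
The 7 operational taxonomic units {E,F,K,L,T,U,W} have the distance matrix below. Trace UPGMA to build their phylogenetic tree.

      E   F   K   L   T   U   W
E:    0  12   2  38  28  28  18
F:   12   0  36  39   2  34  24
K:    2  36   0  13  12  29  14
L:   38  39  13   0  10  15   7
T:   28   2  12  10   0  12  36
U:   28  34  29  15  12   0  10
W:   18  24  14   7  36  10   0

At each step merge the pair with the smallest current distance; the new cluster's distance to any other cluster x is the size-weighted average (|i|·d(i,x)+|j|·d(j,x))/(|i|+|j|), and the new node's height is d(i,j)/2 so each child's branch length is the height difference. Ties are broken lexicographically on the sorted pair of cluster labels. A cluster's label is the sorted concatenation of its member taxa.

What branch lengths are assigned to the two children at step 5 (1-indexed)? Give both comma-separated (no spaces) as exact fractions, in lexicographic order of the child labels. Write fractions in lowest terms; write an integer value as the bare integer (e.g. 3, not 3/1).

10,10

step 1: merge (E,K) at d=2; branch lengths E→1, K→1; new cluster EK
  updated: d(EK,F)=24, d(EK,L)=51/2, d(EK,T)=20, d(EK,U)=57/2, d(EK,W)=16
step 2: merge (F,T) at d=2; branch lengths F→1, T→1; new cluster FT
  updated: d(EK,FT)=22, d(FT,L)=49/2, d(FT,U)=23, d(FT,W)=30
step 3: merge (L,W) at d=7; branch lengths L→7/2, W→7/2; new cluster LW
  updated: d(EK,LW)=83/4, d(FT,LW)=109/4, d(LW,U)=25/2
step 4: merge (LW,U) at d=25/2; branch lengths LW→11/4, U→25/4; new cluster LUW
  updated: d(EK,LUW)=70/3, d(FT,LUW)=155/6
step 5: merge (EK,FT) at d=22; branch lengths EK→10, FT→10; new cluster EFKT
  updated: d(EFKT,LUW)=295/12
step 6: merge (EFKT,LUW) at d=295/12; branch lengths EFKT→31/24, LUW→145/24; new cluster EFKLTUW
final tree: (((E:1,K:1):10,(F:1,T:1):10):31/24,((L:7/2,W:7/2):11/4,U:25/4):145/24)
total length: 142/3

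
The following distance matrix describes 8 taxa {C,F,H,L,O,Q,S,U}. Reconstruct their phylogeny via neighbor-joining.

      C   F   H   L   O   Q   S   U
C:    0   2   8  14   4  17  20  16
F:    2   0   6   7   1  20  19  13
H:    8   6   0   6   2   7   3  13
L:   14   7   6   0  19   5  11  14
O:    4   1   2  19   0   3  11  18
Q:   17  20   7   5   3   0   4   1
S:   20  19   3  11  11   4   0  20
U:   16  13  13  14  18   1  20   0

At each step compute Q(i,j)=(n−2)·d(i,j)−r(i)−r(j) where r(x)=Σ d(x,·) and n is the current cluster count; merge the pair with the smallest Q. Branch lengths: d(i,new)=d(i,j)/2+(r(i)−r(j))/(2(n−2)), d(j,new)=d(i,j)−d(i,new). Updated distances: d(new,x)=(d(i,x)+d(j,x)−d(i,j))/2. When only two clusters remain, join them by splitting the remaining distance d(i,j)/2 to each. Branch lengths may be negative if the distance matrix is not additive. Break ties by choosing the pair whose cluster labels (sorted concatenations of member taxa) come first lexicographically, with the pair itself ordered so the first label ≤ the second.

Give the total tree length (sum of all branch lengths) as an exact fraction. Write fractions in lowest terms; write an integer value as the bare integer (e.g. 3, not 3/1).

819/32

iteration 1: select Q,U (d=1, Q=-146); attach at lengths (-8/3, 11/3); label the merged cluster QU
  updated: d(C,QU)=16, d(F,QU)=16, d(H,QU)=19/2, d(L,QU)=9, d(O,QU)=10, d(QU,S)=23/2
iteration 2: select C,F (d=2, Q=-105); attach at lengths (23/10, -3/10); label the merged cluster CF
  updated: d(CF,H)=6, d(CF,L)=19/2, d(CF,O)=3/2, d(CF,QU)=15, d(CF,S)=37/2
iteration 3: select CF,O (d=3/2, Q=-88); attach at lengths (13/8, -1/8); label the merged cluster CFO
  updated: d(CFO,H)=13/4, d(CFO,L)=27/2, d(CFO,QU)=47/4, d(CFO,S)=14
iteration 4: select CFO,H (d=13/4, Q=-109/2); attach at lengths (61/12, -11/6); label the merged cluster CFHO
  updated: d(CFHO,L)=65/8, d(CFHO,QU)=9, d(CFHO,S)=55/8
iteration 5: select CFHO,S (d=55/8, Q=-317/8); attach at lengths (67/32, 153/32); label the merged cluster CFHOS
  updated: d(CFHOS,L)=49/8, d(CFHOS,QU)=109/16
iteration 6: select CFHOS,L (d=49/8, Q=-351/16); attach at lengths (63/32, 133/32); label the merged cluster CFHLOS
  updated: d(CFHLOS,QU)=155/32
iteration 7: select CFHLOS,QU (d=155/32); attach at lengths (155/64, 155/64); label the merged cluster CFHLOQSU
final tree: ((((((C:23/10,F:-3/10):13/8,O:-1/8):61/12,H:-11/6):67/32,S:153/32):63/32,L:133/32):155/64,(Q:-8/3,U:11/3):155/64)
total length: 819/32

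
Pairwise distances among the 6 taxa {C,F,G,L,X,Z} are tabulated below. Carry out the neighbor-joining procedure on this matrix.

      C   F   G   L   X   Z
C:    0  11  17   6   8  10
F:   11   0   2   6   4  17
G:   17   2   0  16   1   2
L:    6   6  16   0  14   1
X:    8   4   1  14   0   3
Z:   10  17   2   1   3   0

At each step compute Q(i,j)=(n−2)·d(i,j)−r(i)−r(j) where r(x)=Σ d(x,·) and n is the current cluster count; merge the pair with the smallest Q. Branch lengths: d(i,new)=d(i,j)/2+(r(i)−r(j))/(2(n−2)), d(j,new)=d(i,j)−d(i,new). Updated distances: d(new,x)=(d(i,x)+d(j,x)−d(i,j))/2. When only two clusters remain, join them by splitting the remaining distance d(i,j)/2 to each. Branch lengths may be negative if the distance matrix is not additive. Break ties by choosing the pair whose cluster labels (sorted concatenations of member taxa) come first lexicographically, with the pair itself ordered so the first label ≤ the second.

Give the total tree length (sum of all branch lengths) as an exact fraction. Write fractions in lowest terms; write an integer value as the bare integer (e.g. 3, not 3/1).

1. join L+Z (d=1, Q=-72) ⇒ LZ; edges |L|=7/4, |Z|=-3/4
  updated: d(C,LZ)=15/2, d(F,LZ)=11, d(G,LZ)=17/2, d(LZ,X)=8
2. join C+LZ (d=15/2, Q=-56) ⇒ CLZ; edges |C|=31/6, |LZ|=7/3
  updated: d(CLZ,F)=29/4, d(CLZ,G)=9, d(CLZ,X)=17/4
3. join CLZ+X (d=17/4, Q=-85/4) ⇒ CLXZ; edges |CLZ|=79/16, |X|=-11/16
  updated: d(CLXZ,F)=7/2, d(CLXZ,G)=23/8
4. join CLXZ+F (d=7/2, Q=-67/8) ⇒ CFLXZ; edges |CLXZ|=35/16, |F|=21/16
  updated: d(CFLXZ,G)=11/16
5. join CFLXZ+G (d=11/16) ⇒ CFGLXZ; edges |CFLXZ|=11/32, |G|=11/32
final tree: ((((C:31/6,(L:7/4,Z:-3/4):7/3):79/16,X:-11/16):35/16,F:21/16):11/32,G:11/32)
total length: 271/16

271/16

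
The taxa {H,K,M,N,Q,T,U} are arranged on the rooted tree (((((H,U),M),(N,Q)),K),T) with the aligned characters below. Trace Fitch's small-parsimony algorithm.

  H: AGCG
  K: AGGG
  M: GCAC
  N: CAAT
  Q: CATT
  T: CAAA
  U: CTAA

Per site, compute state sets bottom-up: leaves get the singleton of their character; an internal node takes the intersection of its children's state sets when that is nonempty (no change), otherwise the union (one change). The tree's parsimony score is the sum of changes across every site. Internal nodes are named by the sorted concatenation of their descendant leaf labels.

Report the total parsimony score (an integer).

[col 0] HU: children H:{A}, U:{C} ∪→ {A,C}; cost 1
[col 0] HMU: children HU:{A,C}, M:{G} ∪→ {A,C,G}; cost 1
[col 0] NQ: children N:{C}, Q:{C} ∩→ {C}; cost 0
[col 0] HMNQU: children HMU:{A,C,G}, NQ:{C} ∩→ {C}; cost 0
[col 0] HKMNQU: children HMNQU:{C}, K:{A} ∪→ {A,C}; cost 1
[col 0] HKMNQTU: children HKMNQU:{A,C}, T:{C} ∩→ {C}; cost 0
[col 1] HU: children H:{G}, U:{T} ∪→ {G,T}; cost 1
[col 1] HMU: children HU:{G,T}, M:{C} ∪→ {C,G,T}; cost 1
[col 1] NQ: children N:{A}, Q:{A} ∩→ {A}; cost 0
[col 1] HMNQU: children HMU:{C,G,T}, NQ:{A} ∪→ {A,C,G,T}; cost 1
[col 1] HKMNQU: children HMNQU:{A,C,G,T}, K:{G} ∩→ {G}; cost 0
[col 1] HKMNQTU: children HKMNQU:{G}, T:{A} ∪→ {A,G}; cost 1
[col 2] HU: children H:{C}, U:{A} ∪→ {A,C}; cost 1
[col 2] HMU: children HU:{A,C}, M:{A} ∩→ {A}; cost 0
[col 2] NQ: children N:{A}, Q:{T} ∪→ {A,T}; cost 1
[col 2] HMNQU: children HMU:{A}, NQ:{A,T} ∩→ {A}; cost 0
[col 2] HKMNQU: children HMNQU:{A}, K:{G} ∪→ {A,G}; cost 1
[col 2] HKMNQTU: children HKMNQU:{A,G}, T:{A} ∩→ {A}; cost 0
[col 3] HU: children H:{G}, U:{A} ∪→ {A,G}; cost 1
[col 3] HMU: children HU:{A,G}, M:{C} ∪→ {A,C,G}; cost 1
[col 3] NQ: children N:{T}, Q:{T} ∩→ {T}; cost 0
[col 3] HMNQU: children HMU:{A,C,G}, NQ:{T} ∪→ {A,C,G,T}; cost 1
[col 3] HKMNQU: children HMNQU:{A,C,G,T}, K:{G} ∩→ {G}; cost 0
[col 3] HKMNQTU: children HKMNQU:{G}, T:{A} ∪→ {A,G}; cost 1
per-site changes: [3, 4, 3, 4]; total = 14

14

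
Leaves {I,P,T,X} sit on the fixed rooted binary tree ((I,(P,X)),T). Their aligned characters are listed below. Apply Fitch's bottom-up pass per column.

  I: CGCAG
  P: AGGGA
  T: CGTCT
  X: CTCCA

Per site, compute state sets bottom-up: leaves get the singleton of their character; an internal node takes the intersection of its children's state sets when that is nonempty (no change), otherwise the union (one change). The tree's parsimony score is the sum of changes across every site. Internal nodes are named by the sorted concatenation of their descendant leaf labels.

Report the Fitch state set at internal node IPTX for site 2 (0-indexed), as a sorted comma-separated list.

[col 0] PX: children P:{A}, X:{C} ∪→ {A,C}; cost 1
[col 0] IPX: children I:{C}, PX:{A,C} ∩→ {C}; cost 0
[col 0] IPTX: children IPX:{C}, T:{C} ∩→ {C}; cost 0
[col 1] PX: children P:{G}, X:{T} ∪→ {G,T}; cost 1
[col 1] IPX: children I:{G}, PX:{G,T} ∩→ {G}; cost 0
[col 1] IPTX: children IPX:{G}, T:{G} ∩→ {G}; cost 0
[col 2] PX: children P:{G}, X:{C} ∪→ {C,G}; cost 1
[col 2] IPX: children I:{C}, PX:{C,G} ∩→ {C}; cost 0
[col 2] IPTX: children IPX:{C}, T:{T} ∪→ {C,T}; cost 1
[col 3] PX: children P:{G}, X:{C} ∪→ {C,G}; cost 1
[col 3] IPX: children I:{A}, PX:{C,G} ∪→ {A,C,G}; cost 1
[col 3] IPTX: children IPX:{A,C,G}, T:{C} ∩→ {C}; cost 0
[col 4] PX: children P:{A}, X:{A} ∩→ {A}; cost 0
[col 4] IPX: children I:{G}, PX:{A} ∪→ {A,G}; cost 1
[col 4] IPTX: children IPX:{A,G}, T:{T} ∪→ {A,G,T}; cost 1
per-site changes: [1, 1, 2, 2, 2]; total = 8

C,T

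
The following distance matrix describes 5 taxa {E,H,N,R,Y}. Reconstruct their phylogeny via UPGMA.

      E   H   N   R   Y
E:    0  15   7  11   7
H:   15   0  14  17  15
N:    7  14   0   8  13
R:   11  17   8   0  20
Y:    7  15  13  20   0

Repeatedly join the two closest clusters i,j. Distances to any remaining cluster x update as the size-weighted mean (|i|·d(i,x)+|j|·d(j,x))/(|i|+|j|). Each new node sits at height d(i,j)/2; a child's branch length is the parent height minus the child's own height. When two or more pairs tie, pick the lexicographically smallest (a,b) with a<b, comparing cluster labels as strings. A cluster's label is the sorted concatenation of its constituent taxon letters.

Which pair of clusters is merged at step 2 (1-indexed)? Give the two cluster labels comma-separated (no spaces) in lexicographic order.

1. join E+N (d=7) ⇒ EN; edges |E|=7/2, |N|=7/2
  updated: d(EN,H)=29/2, d(EN,R)=19/2, d(EN,Y)=10
2. join EN+R (d=19/2) ⇒ ENR; edges |EN|=5/4, |R|=19/4
  updated: d(ENR,H)=46/3, d(ENR,Y)=40/3
3. join ENR+Y (d=40/3) ⇒ ENRY; edges |ENR|=23/12, |Y|=20/3
  updated: d(ENRY,H)=61/4
4. join ENRY+H (d=61/4) ⇒ EHNRY; edges |ENRY|=23/24, |H|=61/8
final tree: ((((E:7/2,N:7/2):5/4,R:19/4):23/12,Y:20/3):23/24,H:61/8)
total length: 181/6

EN,R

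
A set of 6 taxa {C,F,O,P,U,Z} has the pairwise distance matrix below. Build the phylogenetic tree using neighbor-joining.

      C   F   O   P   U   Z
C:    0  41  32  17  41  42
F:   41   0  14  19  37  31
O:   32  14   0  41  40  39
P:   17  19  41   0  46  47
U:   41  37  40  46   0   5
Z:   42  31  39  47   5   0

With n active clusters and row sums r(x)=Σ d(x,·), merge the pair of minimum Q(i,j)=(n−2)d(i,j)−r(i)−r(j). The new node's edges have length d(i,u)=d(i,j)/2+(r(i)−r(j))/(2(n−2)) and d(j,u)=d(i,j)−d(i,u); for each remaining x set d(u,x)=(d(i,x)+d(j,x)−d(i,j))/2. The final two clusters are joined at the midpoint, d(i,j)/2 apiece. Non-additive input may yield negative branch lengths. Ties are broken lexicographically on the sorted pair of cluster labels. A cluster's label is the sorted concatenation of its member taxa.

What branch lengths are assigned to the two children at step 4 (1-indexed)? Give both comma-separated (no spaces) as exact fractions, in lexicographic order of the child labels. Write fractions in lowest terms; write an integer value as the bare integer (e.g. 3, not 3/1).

step 1: merge (U,Z) at d=5, Q=-313; branch lengths U→25/8, Z→15/8; new cluster UZ
  updated: d(C,UZ)=39, d(F,UZ)=63/2, d(O,UZ)=37, d(P,UZ)=44
step 2: merge (C,P) at d=17, Q=-199; branch lengths C→59/6, P→43/6; new cluster CP
  updated: d(CP,F)=43/2, d(CP,O)=28, d(CP,UZ)=33
step 3: merge (CP,UZ) at d=33, Q=-118; branch lengths CP→47/4, UZ→85/4; new cluster CPUZ
  updated: d(CPUZ,F)=10, d(CPUZ,O)=16
step 4: merge (CPUZ,F) at d=10, Q=-40; branch lengths CPUZ→6, F→4; new cluster CFPUZ
  updated: d(CFPUZ,O)=10
step 5: merge (CFPUZ,O) at d=10; branch lengths CFPUZ→5, O→5; new cluster CFOPUZ
final tree: ((((C:59/6,P:43/6):47/4,(U:25/8,Z:15/8):85/4):6,F:4):5,O:5)
total length: 75

6,4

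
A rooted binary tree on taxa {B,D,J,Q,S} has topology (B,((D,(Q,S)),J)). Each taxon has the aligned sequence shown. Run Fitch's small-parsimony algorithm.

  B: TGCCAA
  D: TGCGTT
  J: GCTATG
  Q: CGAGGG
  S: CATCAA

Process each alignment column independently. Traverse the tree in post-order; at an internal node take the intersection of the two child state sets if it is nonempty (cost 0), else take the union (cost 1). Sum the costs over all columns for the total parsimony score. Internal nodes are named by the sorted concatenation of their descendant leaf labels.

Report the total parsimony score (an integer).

[col 0] QS: children Q:{C}, S:{C} ∩→ {C}; cost 0
[col 0] DQS: children D:{T}, QS:{C} ∪→ {C,T}; cost 1
[col 0] DJQS: children DQS:{C,T}, J:{G} ∪→ {C,G,T}; cost 1
[col 0] BDJQS: children B:{T}, DJQS:{C,G,T} ∩→ {T}; cost 0
[col 1] QS: children Q:{G}, S:{A} ∪→ {A,G}; cost 1
[col 1] DQS: children D:{G}, QS:{A,G} ∩→ {G}; cost 0
[col 1] DJQS: children DQS:{G}, J:{C} ∪→ {C,G}; cost 1
[col 1] BDJQS: children B:{G}, DJQS:{C,G} ∩→ {G}; cost 0
[col 2] QS: children Q:{A}, S:{T} ∪→ {A,T}; cost 1
[col 2] DQS: children D:{C}, QS:{A,T} ∪→ {A,C,T}; cost 1
[col 2] DJQS: children DQS:{A,C,T}, J:{T} ∩→ {T}; cost 0
[col 2] BDJQS: children B:{C}, DJQS:{T} ∪→ {C,T}; cost 1
[col 3] QS: children Q:{G}, S:{C} ∪→ {C,G}; cost 1
[col 3] DQS: children D:{G}, QS:{C,G} ∩→ {G}; cost 0
[col 3] DJQS: children DQS:{G}, J:{A} ∪→ {A,G}; cost 1
[col 3] BDJQS: children B:{C}, DJQS:{A,G} ∪→ {A,C,G}; cost 1
[col 4] QS: children Q:{G}, S:{A} ∪→ {A,G}; cost 1
[col 4] DQS: children D:{T}, QS:{A,G} ∪→ {A,G,T}; cost 1
[col 4] DJQS: children DQS:{A,G,T}, J:{T} ∩→ {T}; cost 0
[col 4] BDJQS: children B:{A}, DJQS:{T} ∪→ {A,T}; cost 1
[col 5] QS: children Q:{G}, S:{A} ∪→ {A,G}; cost 1
[col 5] DQS: children D:{T}, QS:{A,G} ∪→ {A,G,T}; cost 1
[col 5] DJQS: children DQS:{A,G,T}, J:{G} ∩→ {G}; cost 0
[col 5] BDJQS: children B:{A}, DJQS:{G} ∪→ {A,G}; cost 1
per-site changes: [2, 2, 3, 3, 3, 3]; total = 16

16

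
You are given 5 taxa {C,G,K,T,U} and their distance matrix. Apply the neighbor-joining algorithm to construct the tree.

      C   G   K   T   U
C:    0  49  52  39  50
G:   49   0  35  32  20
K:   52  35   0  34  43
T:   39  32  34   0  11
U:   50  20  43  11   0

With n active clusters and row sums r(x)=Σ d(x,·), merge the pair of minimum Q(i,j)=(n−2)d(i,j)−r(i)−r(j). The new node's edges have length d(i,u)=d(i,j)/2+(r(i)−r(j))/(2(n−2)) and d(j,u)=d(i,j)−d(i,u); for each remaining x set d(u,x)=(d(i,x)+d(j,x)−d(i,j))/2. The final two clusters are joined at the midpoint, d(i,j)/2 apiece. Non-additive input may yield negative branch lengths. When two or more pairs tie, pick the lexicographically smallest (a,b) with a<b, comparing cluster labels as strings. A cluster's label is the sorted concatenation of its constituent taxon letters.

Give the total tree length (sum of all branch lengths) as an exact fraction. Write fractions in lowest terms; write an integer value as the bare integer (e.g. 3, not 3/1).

345/4

iteration 1: select T,U (d=11, Q=-207); attach at lengths (25/6, 41/6); label the merged cluster TU
  updated: d(C,TU)=39, d(G,TU)=41/2, d(K,TU)=33
iteration 2: select C,K (d=52, Q=-156); attach at lengths (31, 21); label the merged cluster CK
  updated: d(CK,G)=16, d(CK,TU)=10
iteration 3: select CK,G (d=16, Q=-93/2); attach at lengths (11/4, 53/4); label the merged cluster CGK
  updated: d(CGK,TU)=29/4
iteration 4: select CGK,TU (d=29/4); attach at lengths (29/8, 29/8); label the merged cluster CGKTU
final tree: (((C:31,K:21):11/4,G:53/4):29/8,(T:25/6,U:41/6):29/8)
total length: 345/4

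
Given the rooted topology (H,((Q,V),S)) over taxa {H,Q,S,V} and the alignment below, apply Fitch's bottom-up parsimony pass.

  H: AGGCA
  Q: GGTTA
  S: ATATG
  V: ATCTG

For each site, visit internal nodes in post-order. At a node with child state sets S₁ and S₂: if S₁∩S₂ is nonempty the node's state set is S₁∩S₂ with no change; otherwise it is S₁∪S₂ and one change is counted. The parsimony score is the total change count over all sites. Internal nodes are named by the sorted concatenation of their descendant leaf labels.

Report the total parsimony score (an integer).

QV@0: {G} ∪ {A} = {A,G} (union, +1)
QSV@0: {A,G} ∩ {A} = {A} (intersection, +0)
HQSV@0: {A} ∩ {A} = {A} (intersection, +0)
QV@1: {G} ∪ {T} = {G,T} (union, +1)
QSV@1: {G,T} ∩ {T} = {T} (intersection, +0)
HQSV@1: {G} ∪ {T} = {G,T} (union, +1)
QV@2: {T} ∪ {C} = {C,T} (union, +1)
QSV@2: {C,T} ∪ {A} = {A,C,T} (union, +1)
HQSV@2: {G} ∪ {A,C,T} = {A,C,G,T} (union, +1)
QV@3: {T} ∩ {T} = {T} (intersection, +0)
QSV@3: {T} ∩ {T} = {T} (intersection, +0)
HQSV@3: {C} ∪ {T} = {C,T} (union, +1)
QV@4: {A} ∪ {G} = {A,G} (union, +1)
QSV@4: {A,G} ∩ {G} = {G} (intersection, +0)
HQSV@4: {A} ∪ {G} = {A,G} (union, +1)
per-site changes: [1, 2, 3, 1, 2]; total = 9

9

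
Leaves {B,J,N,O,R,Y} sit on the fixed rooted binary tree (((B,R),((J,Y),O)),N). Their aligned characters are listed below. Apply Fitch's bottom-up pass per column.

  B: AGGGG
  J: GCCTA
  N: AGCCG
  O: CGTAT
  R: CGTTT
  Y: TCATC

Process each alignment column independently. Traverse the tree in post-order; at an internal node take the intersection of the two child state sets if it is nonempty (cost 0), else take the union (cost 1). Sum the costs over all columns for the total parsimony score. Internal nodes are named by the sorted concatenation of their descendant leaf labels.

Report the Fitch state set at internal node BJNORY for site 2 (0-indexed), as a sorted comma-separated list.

BR@0: {A} ∪ {C} = {A,C} (union, +1)
JY@0: {G} ∪ {T} = {G,T} (union, +1)
JOY@0: {G,T} ∪ {C} = {C,G,T} (union, +1)
BJORY@0: {A,C} ∩ {C,G,T} = {C} (intersection, +0)
BJNORY@0: {C} ∪ {A} = {A,C} (union, +1)
BR@1: {G} ∩ {G} = {G} (intersection, +0)
JY@1: {C} ∩ {C} = {C} (intersection, +0)
JOY@1: {C} ∪ {G} = {C,G} (union, +1)
BJORY@1: {G} ∩ {C,G} = {G} (intersection, +0)
BJNORY@1: {G} ∩ {G} = {G} (intersection, +0)
BR@2: {G} ∪ {T} = {G,T} (union, +1)
JY@2: {C} ∪ {A} = {A,C} (union, +1)
JOY@2: {A,C} ∪ {T} = {A,C,T} (union, +1)
BJORY@2: {G,T} ∩ {A,C,T} = {T} (intersection, +0)
BJNORY@2: {T} ∪ {C} = {C,T} (union, +1)
BR@3: {G} ∪ {T} = {G,T} (union, +1)
JY@3: {T} ∩ {T} = {T} (intersection, +0)
JOY@3: {T} ∪ {A} = {A,T} (union, +1)
BJORY@3: {G,T} ∩ {A,T} = {T} (intersection, +0)
BJNORY@3: {T} ∪ {C} = {C,T} (union, +1)
BR@4: {G} ∪ {T} = {G,T} (union, +1)
JY@4: {A} ∪ {C} = {A,C} (union, +1)
JOY@4: {A,C} ∪ {T} = {A,C,T} (union, +1)
BJORY@4: {G,T} ∩ {A,C,T} = {T} (intersection, +0)
BJNORY@4: {T} ∪ {G} = {G,T} (union, +1)
per-site changes: [4, 1, 4, 3, 4]; total = 16

C,T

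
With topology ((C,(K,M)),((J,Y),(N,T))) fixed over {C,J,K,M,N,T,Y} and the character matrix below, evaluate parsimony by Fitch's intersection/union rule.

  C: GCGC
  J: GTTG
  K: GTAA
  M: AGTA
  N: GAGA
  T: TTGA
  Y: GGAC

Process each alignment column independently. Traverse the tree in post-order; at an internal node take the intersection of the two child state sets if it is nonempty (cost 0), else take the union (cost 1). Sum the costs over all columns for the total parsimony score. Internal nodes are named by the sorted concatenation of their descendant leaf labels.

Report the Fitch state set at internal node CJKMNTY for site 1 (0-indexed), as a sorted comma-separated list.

T

KM@0: {G} ∪ {A} = {A,G} (union, +1)
CKM@0: {G} ∩ {A,G} = {G} (intersection, +0)
JY@0: {G} ∩ {G} = {G} (intersection, +0)
NT@0: {G} ∪ {T} = {G,T} (union, +1)
JNTY@0: {G} ∩ {G,T} = {G} (intersection, +0)
CJKMNTY@0: {G} ∩ {G} = {G} (intersection, +0)
KM@1: {T} ∪ {G} = {G,T} (union, +1)
CKM@1: {C} ∪ {G,T} = {C,G,T} (union, +1)
JY@1: {T} ∪ {G} = {G,T} (union, +1)
NT@1: {A} ∪ {T} = {A,T} (union, +1)
JNTY@1: {G,T} ∩ {A,T} = {T} (intersection, +0)
CJKMNTY@1: {C,G,T} ∩ {T} = {T} (intersection, +0)
KM@2: {A} ∪ {T} = {A,T} (union, +1)
CKM@2: {G} ∪ {A,T} = {A,G,T} (union, +1)
JY@2: {T} ∪ {A} = {A,T} (union, +1)
NT@2: {G} ∩ {G} = {G} (intersection, +0)
JNTY@2: {A,T} ∪ {G} = {A,G,T} (union, +1)
CJKMNTY@2: {A,G,T} ∩ {A,G,T} = {A,G,T} (intersection, +0)
KM@3: {A} ∩ {A} = {A} (intersection, +0)
CKM@3: {C} ∪ {A} = {A,C} (union, +1)
JY@3: {G} ∪ {C} = {C,G} (union, +1)
NT@3: {A} ∩ {A} = {A} (intersection, +0)
JNTY@3: {C,G} ∪ {A} = {A,C,G} (union, +1)
CJKMNTY@3: {A,C} ∩ {A,C,G} = {A,C} (intersection, +0)
per-site changes: [2, 4, 4, 3]; total = 13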